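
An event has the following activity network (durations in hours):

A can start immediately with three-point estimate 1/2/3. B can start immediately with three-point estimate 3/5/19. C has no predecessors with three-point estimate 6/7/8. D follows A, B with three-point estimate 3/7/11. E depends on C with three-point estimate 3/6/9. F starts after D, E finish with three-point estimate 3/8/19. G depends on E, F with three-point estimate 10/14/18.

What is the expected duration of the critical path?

37 hours

te_A = (1 + 4·2 + 3)/6 = 12/6 = 2
te_B = (3 + 4·5 + 19)/6 = 42/6 = 7
te_C = (6 + 4·7 + 8)/6 = 42/6 = 7
te_D = (3 + 4·7 + 11)/6 = 42/6 = 7
te_E = (3 + 4·6 + 9)/6 = 36/6 = 6
te_F = (3 + 4·8 + 19)/6 = 54/6 = 9
te_G = (10 + 4·14 + 18)/6 = 84/6 = 14

Forward pass:
ES_A = 0; EF_A = 2
ES_B = 0; EF_B = 7
ES_C = 0; EF_C = 7
ES_D = max(EF_A=2, EF_B=7) = 7; EF_D = 7+7 = 14
ES_E = 7; EF_E = 7+6 = 13
ES_F = max(EF_D=14, EF_E=13) = 14; EF_F = 14+9 = 23
ES_G = max(EF_E=13, EF_F=23) = 23; EF_G = 23+14 = 37
Expected project duration μ = 37 hours. Critical path: B → D → F → G.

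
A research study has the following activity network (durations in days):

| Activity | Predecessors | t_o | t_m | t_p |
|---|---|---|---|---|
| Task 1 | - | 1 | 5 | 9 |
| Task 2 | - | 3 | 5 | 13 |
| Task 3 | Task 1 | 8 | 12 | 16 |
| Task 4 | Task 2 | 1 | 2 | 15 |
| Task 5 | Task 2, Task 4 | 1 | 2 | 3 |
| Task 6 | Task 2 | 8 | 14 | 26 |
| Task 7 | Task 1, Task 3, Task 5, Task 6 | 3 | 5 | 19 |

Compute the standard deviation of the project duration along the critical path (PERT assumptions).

4.35 days

te_Task 1 = (1 + 4·5 + 9)/6 = 30/6 = 5; σ²_Task 1 = ((9−1)/6)² = 1.778
te_Task 2 = (3 + 4·5 + 13)/6 = 36/6 = 6; σ²_Task 2 = ((13−3)/6)² = 2.778
te_Task 3 = (8 + 4·12 + 16)/6 = 72/6 = 12; σ²_Task 3 = ((16−8)/6)² = 1.778
te_Task 4 = (1 + 4·2 + 15)/6 = 24/6 = 4; σ²_Task 4 = ((15−1)/6)² = 5.444
te_Task 5 = (1 + 4·2 + 3)/6 = 12/6 = 2; σ²_Task 5 = ((3−1)/6)² = 0.111
te_Task 6 = (8 + 4·14 + 26)/6 = 90/6 = 15; σ²_Task 6 = ((26−8)/6)² = 9.000
te_Task 7 = (3 + 4·5 + 19)/6 = 42/6 = 7; σ²_Task 7 = ((19−3)/6)² = 7.111

Forward pass:
ES_Task 1 = 0; EF_Task 1 = 5
ES_Task 2 = 0; EF_Task 2 = 6
ES_Task 3 = 5; EF_Task 3 = 5+12 = 17
ES_Task 4 = 6; EF_Task 4 = 6+4 = 10
ES_Task 5 = max(EF_Task 2=6, EF_Task 4=10) = 10; EF_Task 5 = 10+2 = 12
ES_Task 6 = 6; EF_Task 6 = 6+15 = 21
ES_Task 7 = max(EF_Task 1=5, EF_Task 3=17, EF_Task 5=12, EF_Task 6=21) = 21; EF_Task 7 = 21+7 = 28
Expected project duration μ = 28 days. Critical path: Task 2 → Task 6 → Task 7.

Variance along critical path = 2.778 + 9.000 + 7.111 = 18.889
σ = √18.889 = 4.346 days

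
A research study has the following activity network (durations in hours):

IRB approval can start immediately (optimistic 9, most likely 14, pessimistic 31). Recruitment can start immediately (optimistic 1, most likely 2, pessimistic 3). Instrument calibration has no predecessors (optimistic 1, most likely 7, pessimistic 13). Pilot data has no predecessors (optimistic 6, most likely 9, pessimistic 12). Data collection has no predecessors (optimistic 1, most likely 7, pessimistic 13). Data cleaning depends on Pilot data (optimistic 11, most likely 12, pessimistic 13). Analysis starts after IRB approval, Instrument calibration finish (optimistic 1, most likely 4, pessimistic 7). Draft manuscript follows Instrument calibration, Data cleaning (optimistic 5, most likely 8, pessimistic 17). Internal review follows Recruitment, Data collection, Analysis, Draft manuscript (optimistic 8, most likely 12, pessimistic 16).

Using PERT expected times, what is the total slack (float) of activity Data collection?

te_IRB approval = (9 + 4·14 + 31)/6 = 96/6 = 16
te_Recruitment = (1 + 4·2 + 3)/6 = 12/6 = 2
te_Instrument calibration = (1 + 4·7 + 13)/6 = 42/6 = 7
te_Pilot data = (6 + 4·9 + 12)/6 = 54/6 = 9
te_Data collection = (1 + 4·7 + 13)/6 = 42/6 = 7
te_Data cleaning = (11 + 4·12 + 13)/6 = 72/6 = 12
te_Analysis = (1 + 4·4 + 7)/6 = 24/6 = 4
te_Draft manuscript = (5 + 4·8 + 17)/6 = 54/6 = 9
te_Internal review = (8 + 4·12 + 16)/6 = 72/6 = 12

Forward pass:
ES_IRB approval = 0; EF_IRB approval = 16
ES_Recruitment = 0; EF_Recruitment = 2
ES_Instrument calibration = 0; EF_Instrument calibration = 7
ES_Pilot data = 0; EF_Pilot data = 9
ES_Data collection = 0; EF_Data collection = 7
ES_Data cleaning = 9; EF_Data cleaning = 9+12 = 21
ES_Analysis = max(EF_IRB approval=16, EF_Instrument calibration=7) = 16; EF_Analysis = 16+4 = 20
ES_Draft manuscript = max(EF_Instrument calibration=7, EF_Data cleaning=21) = 21; EF_Draft manuscript = 21+9 = 30
ES_Internal review = max(EF_Recruitment=2, EF_Data collection=7, EF_Analysis=20, EF_Draft manuscript=30) = 30; EF_Internal review = 30+12 = 42
Expected project duration μ = 42 hours. Critical path: Pilot data → Data cleaning → Draft manuscript → Internal review.

Backward pass:
LF_Internal review = 42; LS_Internal review = 42−12 = 30
LF_Draft manuscript = LS_Internal review = 30; LS_Draft manuscript = 30−9 = 21
LF_Analysis = LS_Internal review = 30; LS_Analysis = 30−4 = 26
LF_Data cleaning = LS_Draft manuscript = 21; LS_Data cleaning = 21−12 = 9
LF_Data collection = LS_Internal review = 30; LS_Data collection = 30−7 = 23
LF_Pilot data = LS_Data cleaning = 9; LS_Pilot data = 9−9 = 0
LF_Instrument calibration = min(LS_Analysis=26, LS_Draft manuscript=21) = 21; LS_Instrument calibration = 21−7 = 14
LF_Recruitment = LS_Internal review = 30; LS_Recruitment = 30−2 = 28
LF_IRB approval = LS_Analysis = 26; LS_IRB approval = 26−16 = 10
Slack_Data collection = LS_Data collection − ES_Data collection = 23 − 0 = 23

23 hours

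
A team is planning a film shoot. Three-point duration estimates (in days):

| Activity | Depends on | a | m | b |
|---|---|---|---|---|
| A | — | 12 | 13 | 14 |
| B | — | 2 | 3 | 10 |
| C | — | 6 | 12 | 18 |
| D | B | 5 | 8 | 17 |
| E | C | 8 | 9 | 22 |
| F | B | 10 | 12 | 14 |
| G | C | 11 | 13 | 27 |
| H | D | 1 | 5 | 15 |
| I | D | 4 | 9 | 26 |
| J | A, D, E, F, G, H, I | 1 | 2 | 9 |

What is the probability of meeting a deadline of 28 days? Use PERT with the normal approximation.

0.289

te_A = (12 + 4·13 + 14)/6 = 78/6 = 13; σ²_A = ((14−12)/6)² = 0.111
te_B = (2 + 4·3 + 10)/6 = 24/6 = 4; σ²_B = ((10−2)/6)² = 1.778
te_C = (6 + 4·12 + 18)/6 = 72/6 = 12; σ²_C = ((18−6)/6)² = 4.000
te_D = (5 + 4·8 + 17)/6 = 54/6 = 9; σ²_D = ((17−5)/6)² = 4.000
te_E = (8 + 4·9 + 22)/6 = 66/6 = 11; σ²_E = ((22−8)/6)² = 5.444
te_F = (10 + 4·12 + 14)/6 = 72/6 = 12; σ²_F = ((14−10)/6)² = 0.444
te_G = (11 + 4·13 + 27)/6 = 90/6 = 15; σ²_G = ((27−11)/6)² = 7.111
te_H = (1 + 4·5 + 15)/6 = 36/6 = 6; σ²_H = ((15−1)/6)² = 5.444
te_I = (4 + 4·9 + 26)/6 = 66/6 = 11; σ²_I = ((26−4)/6)² = 13.444
te_J = (1 + 4·2 + 9)/6 = 18/6 = 3; σ²_J = ((9−1)/6)² = 1.778

Forward pass:
ES_A = 0; EF_A = 13
ES_B = 0; EF_B = 4
ES_C = 0; EF_C = 12
ES_D = 4; EF_D = 4+9 = 13
ES_E = 12; EF_E = 12+11 = 23
ES_F = 4; EF_F = 4+12 = 16
ES_G = 12; EF_G = 12+15 = 27
ES_H = 13; EF_H = 13+6 = 19
ES_I = 13; EF_I = 13+11 = 24
ES_J = max(EF_A=13, EF_D=13, EF_E=23, EF_F=16, EF_G=27, EF_H=19, EF_I=24) = 27; EF_J = 27+3 = 30
Expected project duration μ = 30 days. Critical path: C → G → J.

Variance along critical path = 4.000 + 7.111 + 1.778 = 12.889; σ = √12.889 = 3.590 days.
Z = (28 − 30) / 3.590 = -0.557
P(T ≤ 28) = Φ(-0.557) ≈ 0.289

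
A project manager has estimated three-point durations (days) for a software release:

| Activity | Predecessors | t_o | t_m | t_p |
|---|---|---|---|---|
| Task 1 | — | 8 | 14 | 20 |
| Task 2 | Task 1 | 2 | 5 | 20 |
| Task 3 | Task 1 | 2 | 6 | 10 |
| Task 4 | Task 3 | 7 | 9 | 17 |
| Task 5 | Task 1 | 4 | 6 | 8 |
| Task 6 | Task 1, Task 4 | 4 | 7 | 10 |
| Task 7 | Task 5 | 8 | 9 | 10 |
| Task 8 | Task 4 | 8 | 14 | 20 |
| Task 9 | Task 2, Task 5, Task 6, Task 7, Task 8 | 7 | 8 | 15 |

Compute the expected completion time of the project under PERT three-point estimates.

53 days

te_Task 1 = (8 + 4·14 + 20)/6 = 84/6 = 14
te_Task 2 = (2 + 4·5 + 20)/6 = 42/6 = 7
te_Task 3 = (2 + 4·6 + 10)/6 = 36/6 = 6
te_Task 4 = (7 + 4·9 + 17)/6 = 60/6 = 10
te_Task 5 = (4 + 4·6 + 8)/6 = 36/6 = 6
te_Task 6 = (4 + 4·7 + 10)/6 = 42/6 = 7
te_Task 7 = (8 + 4·9 + 10)/6 = 54/6 = 9
te_Task 8 = (8 + 4·14 + 20)/6 = 84/6 = 14
te_Task 9 = (7 + 4·8 + 15)/6 = 54/6 = 9

Forward pass:
ES_Task 1 = 0; EF_Task 1 = 14
ES_Task 2 = 14; EF_Task 2 = 14+7 = 21
ES_Task 3 = 14; EF_Task 3 = 14+6 = 20
ES_Task 4 = 20; EF_Task 4 = 20+10 = 30
ES_Task 5 = 14; EF_Task 5 = 14+6 = 20
ES_Task 6 = max(EF_Task 1=14, EF_Task 4=30) = 30; EF_Task 6 = 30+7 = 37
ES_Task 7 = 20; EF_Task 7 = 20+9 = 29
ES_Task 8 = 30; EF_Task 8 = 30+14 = 44
ES_Task 9 = max(EF_Task 2=21, EF_Task 5=20, EF_Task 6=37, EF_Task 7=29, EF_Task 8=44) = 44; EF_Task 9 = 44+9 = 53
Expected project duration μ = 53 days. Critical path: Task 1 → Task 3 → Task 4 → Task 8 → Task 9.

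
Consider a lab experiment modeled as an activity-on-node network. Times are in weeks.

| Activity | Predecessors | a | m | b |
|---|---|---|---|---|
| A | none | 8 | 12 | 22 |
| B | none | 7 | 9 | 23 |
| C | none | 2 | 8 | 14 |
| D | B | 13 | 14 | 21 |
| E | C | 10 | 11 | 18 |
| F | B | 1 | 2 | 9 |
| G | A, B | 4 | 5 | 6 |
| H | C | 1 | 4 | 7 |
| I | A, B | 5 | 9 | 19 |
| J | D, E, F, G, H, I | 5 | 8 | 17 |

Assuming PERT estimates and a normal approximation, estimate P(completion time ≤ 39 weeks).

te_A = (8 + 4·12 + 22)/6 = 78/6 = 13; σ²_A = ((22−8)/6)² = 5.444
te_B = (7 + 4·9 + 23)/6 = 66/6 = 11; σ²_B = ((23−7)/6)² = 7.111
te_C = (2 + 4·8 + 14)/6 = 48/6 = 8; σ²_C = ((14−2)/6)² = 4.000
te_D = (13 + 4·14 + 21)/6 = 90/6 = 15; σ²_D = ((21−13)/6)² = 1.778
te_E = (10 + 4·11 + 18)/6 = 72/6 = 12; σ²_E = ((18−10)/6)² = 1.778
te_F = (1 + 4·2 + 9)/6 = 18/6 = 3; σ²_F = ((9−1)/6)² = 1.778
te_G = (4 + 4·5 + 6)/6 = 30/6 = 5; σ²_G = ((6−4)/6)² = 0.111
te_H = (1 + 4·4 + 7)/6 = 24/6 = 4; σ²_H = ((7−1)/6)² = 1.000
te_I = (5 + 4·9 + 19)/6 = 60/6 = 10; σ²_I = ((19−5)/6)² = 5.444
te_J = (5 + 4·8 + 17)/6 = 54/6 = 9; σ²_J = ((17−5)/6)² = 4.000

Forward pass:
ES_A = 0; EF_A = 13
ES_B = 0; EF_B = 11
ES_C = 0; EF_C = 8
ES_D = 11; EF_D = 11+15 = 26
ES_E = 8; EF_E = 8+12 = 20
ES_F = 11; EF_F = 11+3 = 14
ES_G = max(EF_A=13, EF_B=11) = 13; EF_G = 13+5 = 18
ES_H = 8; EF_H = 8+4 = 12
ES_I = max(EF_A=13, EF_B=11) = 13; EF_I = 13+10 = 23
ES_J = max(EF_D=26, EF_E=20, EF_F=14, EF_G=18, EF_H=12, EF_I=23) = 26; EF_J = 26+9 = 35
Expected project duration μ = 35 weeks. Critical path: B → D → J.

Variance along critical path = 7.111 + 1.778 + 4.000 = 12.889; σ = √12.889 = 3.590 weeks.
Z = (39 − 35) / 3.590 = 1.114
P(T ≤ 39) = Φ(1.114) ≈ 0.867

0.867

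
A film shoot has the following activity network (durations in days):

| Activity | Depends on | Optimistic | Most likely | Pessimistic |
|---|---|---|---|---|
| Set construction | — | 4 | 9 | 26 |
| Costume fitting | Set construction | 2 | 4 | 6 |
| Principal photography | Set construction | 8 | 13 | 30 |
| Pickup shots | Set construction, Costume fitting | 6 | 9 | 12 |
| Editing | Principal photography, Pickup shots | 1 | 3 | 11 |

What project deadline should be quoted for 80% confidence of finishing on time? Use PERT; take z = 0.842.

te_Set construction = (4 + 4·9 + 26)/6 = 66/6 = 11; σ²_Set construction = ((26−4)/6)² = 13.444
te_Costume fitting = (2 + 4·4 + 6)/6 = 24/6 = 4; σ²_Costume fitting = ((6−2)/6)² = 0.444
te_Principal photography = (8 + 4·13 + 30)/6 = 90/6 = 15; σ²_Principal photography = ((30−8)/6)² = 13.444
te_Pickup shots = (6 + 4·9 + 12)/6 = 54/6 = 9; σ²_Pickup shots = ((12−6)/6)² = 1.000
te_Editing = (1 + 4·3 + 11)/6 = 24/6 = 4; σ²_Editing = ((11−1)/6)² = 2.778

Forward pass:
ES_Set construction = 0; EF_Set construction = 11
ES_Costume fitting = 11; EF_Costume fitting = 11+4 = 15
ES_Principal photography = 11; EF_Principal photography = 11+15 = 26
ES_Pickup shots = max(EF_Set construction=11, EF_Costume fitting=15) = 15; EF_Pickup shots = 15+9 = 24
ES_Editing = max(EF_Principal photography=26, EF_Pickup shots=24) = 26; EF_Editing = 26+4 = 30
Expected project duration μ = 30 days. Critical path: Set construction → Principal photography → Editing.

Variance along critical path = 13.444 + 13.444 + 2.778 = 29.667; σ = 5.447 days.
D = μ + z·σ = 30 + 0.842·5.447 = 34.6 days

34.6 days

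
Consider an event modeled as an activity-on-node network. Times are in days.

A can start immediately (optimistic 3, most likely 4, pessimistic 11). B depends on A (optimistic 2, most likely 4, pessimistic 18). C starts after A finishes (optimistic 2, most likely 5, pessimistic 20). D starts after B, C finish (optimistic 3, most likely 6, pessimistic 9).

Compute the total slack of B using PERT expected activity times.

te_A = (3 + 4·4 + 11)/6 = 30/6 = 5
te_B = (2 + 4·4 + 18)/6 = 36/6 = 6
te_C = (2 + 4·5 + 20)/6 = 42/6 = 7
te_D = (3 + 4·6 + 9)/6 = 36/6 = 6

Forward pass:
ES_A = 0; EF_A = 5
ES_B = 5; EF_B = 5+6 = 11
ES_C = 5; EF_C = 5+7 = 12
ES_D = max(EF_B=11, EF_C=12) = 12; EF_D = 12+6 = 18
Expected project duration μ = 18 days. Critical path: A → C → D.

Backward pass:
LF_D = 18; LS_D = 18−6 = 12
LF_C = LS_D = 12; LS_C = 12−7 = 5
LF_B = LS_D = 12; LS_B = 12−6 = 6
LF_A = min(LS_B=6, LS_C=5) = 5; LS_A = 5−5 = 0
Slack_B = LS_B − ES_B = 6 − 5 = 1

1 days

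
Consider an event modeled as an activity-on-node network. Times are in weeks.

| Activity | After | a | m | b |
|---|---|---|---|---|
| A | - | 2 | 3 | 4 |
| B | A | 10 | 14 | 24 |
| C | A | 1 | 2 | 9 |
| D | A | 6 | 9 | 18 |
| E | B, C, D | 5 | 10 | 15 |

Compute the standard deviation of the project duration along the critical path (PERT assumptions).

2.89 weeks

te_A = (2 + 4·3 + 4)/6 = 18/6 = 3; σ²_A = ((4−2)/6)² = 0.111
te_B = (10 + 4·14 + 24)/6 = 90/6 = 15; σ²_B = ((24−10)/6)² = 5.444
te_C = (1 + 4·2 + 9)/6 = 18/6 = 3; σ²_C = ((9−1)/6)² = 1.778
te_D = (6 + 4·9 + 18)/6 = 60/6 = 10; σ²_D = ((18−6)/6)² = 4.000
te_E = (5 + 4·10 + 15)/6 = 60/6 = 10; σ²_E = ((15−5)/6)² = 2.778

Forward pass:
ES_A = 0; EF_A = 3
ES_B = 3; EF_B = 3+15 = 18
ES_C = 3; EF_C = 3+3 = 6
ES_D = 3; EF_D = 3+10 = 13
ES_E = max(EF_B=18, EF_C=6, EF_D=13) = 18; EF_E = 18+10 = 28
Expected project duration μ = 28 weeks. Critical path: A → B → E.

Variance along critical path = 0.111 + 5.444 + 2.778 = 8.333
σ = √8.333 = 2.887 weeks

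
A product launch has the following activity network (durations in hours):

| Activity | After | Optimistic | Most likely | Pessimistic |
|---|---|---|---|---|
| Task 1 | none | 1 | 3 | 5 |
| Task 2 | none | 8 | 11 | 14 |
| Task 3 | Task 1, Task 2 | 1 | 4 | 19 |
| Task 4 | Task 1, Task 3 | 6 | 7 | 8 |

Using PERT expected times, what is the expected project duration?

te_Task 1 = (1 + 4·3 + 5)/6 = 18/6 = 3
te_Task 2 = (8 + 4·11 + 14)/6 = 66/6 = 11
te_Task 3 = (1 + 4·4 + 19)/6 = 36/6 = 6
te_Task 4 = (6 + 4·7 + 8)/6 = 42/6 = 7

Forward pass:
ES_Task 1 = 0; EF_Task 1 = 3
ES_Task 2 = 0; EF_Task 2 = 11
ES_Task 3 = max(EF_Task 1=3, EF_Task 2=11) = 11; EF_Task 3 = 11+6 = 17
ES_Task 4 = max(EF_Task 1=3, EF_Task 3=17) = 17; EF_Task 4 = 17+7 = 24
Expected project duration μ = 24 hours. Critical path: Task 2 → Task 3 → Task 4.

24 hours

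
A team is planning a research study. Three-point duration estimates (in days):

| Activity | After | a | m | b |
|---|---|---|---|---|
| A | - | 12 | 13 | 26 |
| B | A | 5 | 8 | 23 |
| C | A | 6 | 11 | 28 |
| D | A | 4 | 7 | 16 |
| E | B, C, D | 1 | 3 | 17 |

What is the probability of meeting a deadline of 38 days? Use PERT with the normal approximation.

0.837

te_A = (12 + 4·13 + 26)/6 = 90/6 = 15; σ²_A = ((26−12)/6)² = 5.444
te_B = (5 + 4·8 + 23)/6 = 60/6 = 10; σ²_B = ((23−5)/6)² = 9.000
te_C = (6 + 4·11 + 28)/6 = 78/6 = 13; σ²_C = ((28−6)/6)² = 13.444
te_D = (4 + 4·7 + 16)/6 = 48/6 = 8; σ²_D = ((16−4)/6)² = 4.000
te_E = (1 + 4·3 + 17)/6 = 30/6 = 5; σ²_E = ((17−1)/6)² = 7.111

Forward pass:
ES_A = 0; EF_A = 15
ES_B = 15; EF_B = 15+10 = 25
ES_C = 15; EF_C = 15+13 = 28
ES_D = 15; EF_D = 15+8 = 23
ES_E = max(EF_B=25, EF_C=28, EF_D=23) = 28; EF_E = 28+5 = 33
Expected project duration μ = 33 days. Critical path: A → C → E.

Variance along critical path = 5.444 + 13.444 + 7.111 = 26.000; σ = √26.000 = 5.099 days.
Z = (38 − 33) / 5.099 = 0.981
P(T ≤ 38) = Φ(0.981) ≈ 0.837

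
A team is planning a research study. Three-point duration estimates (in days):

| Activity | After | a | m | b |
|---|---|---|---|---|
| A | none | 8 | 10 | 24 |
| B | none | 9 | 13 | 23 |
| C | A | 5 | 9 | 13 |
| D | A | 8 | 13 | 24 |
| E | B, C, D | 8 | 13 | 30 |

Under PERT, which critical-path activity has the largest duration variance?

te_A = (8 + 4·10 + 24)/6 = 72/6 = 12; σ²_A = ((24−8)/6)² = 7.111
te_B = (9 + 4·13 + 23)/6 = 84/6 = 14; σ²_B = ((23−9)/6)² = 5.444
te_C = (5 + 4·9 + 13)/6 = 54/6 = 9; σ²_C = ((13−5)/6)² = 1.778
te_D = (8 + 4·13 + 24)/6 = 84/6 = 14; σ²_D = ((24−8)/6)² = 7.111
te_E = (8 + 4·13 + 30)/6 = 90/6 = 15; σ²_E = ((30−8)/6)² = 13.444

Forward pass:
ES_A = 0; EF_A = 12
ES_B = 0; EF_B = 14
ES_C = 12; EF_C = 12+9 = 21
ES_D = 12; EF_D = 12+14 = 26
ES_E = max(EF_B=14, EF_C=21, EF_D=26) = 26; EF_E = 26+15 = 41
Expected project duration μ = 41 days. Critical path: A → D → E.

Variances on critical path: σ²_A=7.111, σ²_D=7.111, σ²_E=13.444.
Largest is σ²_E = 13.444.

E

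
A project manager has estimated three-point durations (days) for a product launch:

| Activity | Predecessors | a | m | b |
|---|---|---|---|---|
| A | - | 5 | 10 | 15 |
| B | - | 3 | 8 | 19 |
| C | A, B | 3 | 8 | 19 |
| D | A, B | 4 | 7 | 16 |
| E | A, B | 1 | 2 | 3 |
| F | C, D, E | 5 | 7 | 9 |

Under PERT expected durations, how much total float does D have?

1 days

te_A = (5 + 4·10 + 15)/6 = 60/6 = 10
te_B = (3 + 4·8 + 19)/6 = 54/6 = 9
te_C = (3 + 4·8 + 19)/6 = 54/6 = 9
te_D = (4 + 4·7 + 16)/6 = 48/6 = 8
te_E = (1 + 4·2 + 3)/6 = 12/6 = 2
te_F = (5 + 4·7 + 9)/6 = 42/6 = 7

Forward pass:
ES_A = 0; EF_A = 10
ES_B = 0; EF_B = 9
ES_C = max(EF_A=10, EF_B=9) = 10; EF_C = 10+9 = 19
ES_D = max(EF_A=10, EF_B=9) = 10; EF_D = 10+8 = 18
ES_E = max(EF_A=10, EF_B=9) = 10; EF_E = 10+2 = 12
ES_F = max(EF_C=19, EF_D=18, EF_E=12) = 19; EF_F = 19+7 = 26
Expected project duration μ = 26 days. Critical path: A → C → F.

Backward pass:
LF_F = 26; LS_F = 26−7 = 19
LF_E = LS_F = 19; LS_E = 19−2 = 17
LF_D = LS_F = 19; LS_D = 19−8 = 11
LF_C = LS_F = 19; LS_C = 19−9 = 10
LF_B = min(LS_C=10, LS_D=11, LS_E=17) = 10; LS_B = 10−9 = 1
LF_A = min(LS_C=10, LS_D=11, LS_E=17) = 10; LS_A = 10−10 = 0
Slack_D = LS_D − ES_D = 11 − 10 = 1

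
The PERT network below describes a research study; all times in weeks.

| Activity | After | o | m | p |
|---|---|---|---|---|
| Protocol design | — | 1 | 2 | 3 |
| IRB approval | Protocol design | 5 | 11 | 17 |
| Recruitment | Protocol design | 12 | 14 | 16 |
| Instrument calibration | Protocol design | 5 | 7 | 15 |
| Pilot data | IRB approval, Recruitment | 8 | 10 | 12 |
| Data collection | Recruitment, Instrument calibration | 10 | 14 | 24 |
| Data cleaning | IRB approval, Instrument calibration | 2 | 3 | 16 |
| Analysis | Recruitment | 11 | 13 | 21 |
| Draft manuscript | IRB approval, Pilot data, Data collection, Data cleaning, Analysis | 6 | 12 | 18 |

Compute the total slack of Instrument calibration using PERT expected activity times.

te_Protocol design = (1 + 4·2 + 3)/6 = 12/6 = 2
te_IRB approval = (5 + 4·11 + 17)/6 = 66/6 = 11
te_Recruitment = (12 + 4·14 + 16)/6 = 84/6 = 14
te_Instrument calibration = (5 + 4·7 + 15)/6 = 48/6 = 8
te_Pilot data = (8 + 4·10 + 12)/6 = 60/6 = 10
te_Data collection = (10 + 4·14 + 24)/6 = 90/6 = 15
te_Data cleaning = (2 + 4·3 + 16)/6 = 30/6 = 5
te_Analysis = (11 + 4·13 + 21)/6 = 84/6 = 14
te_Draft manuscript = (6 + 4·12 + 18)/6 = 72/6 = 12

Forward pass:
ES_Protocol design = 0; EF_Protocol design = 2
ES_IRB approval = 2; EF_IRB approval = 2+11 = 13
ES_Recruitment = 2; EF_Recruitment = 2+14 = 16
ES_Instrument calibration = 2; EF_Instrument calibration = 2+8 = 10
ES_Pilot data = max(EF_IRB approval=13, EF_Recruitment=16) = 16; EF_Pilot data = 16+10 = 26
ES_Data collection = max(EF_Recruitment=16, EF_Instrument calibration=10) = 16; EF_Data collection = 16+15 = 31
ES_Data cleaning = max(EF_IRB approval=13, EF_Instrument calibration=10) = 13; EF_Data cleaning = 13+5 = 18
ES_Analysis = 16; EF_Analysis = 16+14 = 30
ES_Draft manuscript = max(EF_IRB approval=13, EF_Pilot data=26, EF_Data collection=31, EF_Data cleaning=18, EF_Analysis=30) = 31; EF_Draft manuscript = 31+12 = 43
Expected project duration μ = 43 weeks. Critical path: Protocol design → Recruitment → Data collection → Draft manuscript.

Backward pass:
LF_Draft manuscript = 43; LS_Draft manuscript = 43−12 = 31
LF_Analysis = LS_Draft manuscript = 31; LS_Analysis = 31−14 = 17
LF_Data cleaning = LS_Draft manuscript = 31; LS_Data cleaning = 31−5 = 26
LF_Data collection = LS_Draft manuscript = 31; LS_Data collection = 31−15 = 16
LF_Pilot data = LS_Draft manuscript = 31; LS_Pilot data = 31−10 = 21
LF_Instrument calibration = min(LS_Data collection=16, LS_Data cleaning=26) = 16; LS_Instrument calibration = 16−8 = 8
LF_Recruitment = min(LS_Pilot data=21, LS_Data collection=16, LS_Analysis=17) = 16; LS_Recruitment = 16−14 = 2
LF_IRB approval = min(LS_Pilot data=21, LS_Data cleaning=26, LS_Draft manuscript=31) = 21; LS_IRB approval = 21−11 = 10
LF_Protocol design = min(LS_IRB approval=10, LS_Recruitment=2, LS_Instrument calibration=8) = 2; LS_Protocol design = 2−2 = 0
Slack_Instrument calibration = LS_Instrument calibration − ES_Instrument calibration = 8 − 2 = 6

6 weeks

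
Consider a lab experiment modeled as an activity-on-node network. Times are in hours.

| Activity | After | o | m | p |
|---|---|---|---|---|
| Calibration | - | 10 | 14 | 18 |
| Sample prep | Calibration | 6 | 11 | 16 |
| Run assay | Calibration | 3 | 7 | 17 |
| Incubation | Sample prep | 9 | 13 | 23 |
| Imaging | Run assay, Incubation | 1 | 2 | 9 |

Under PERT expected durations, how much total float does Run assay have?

te_Calibration = (10 + 4·14 + 18)/6 = 84/6 = 14
te_Sample prep = (6 + 4·11 + 16)/6 = 66/6 = 11
te_Run assay = (3 + 4·7 + 17)/6 = 48/6 = 8
te_Incubation = (9 + 4·13 + 23)/6 = 84/6 = 14
te_Imaging = (1 + 4·2 + 9)/6 = 18/6 = 3

Forward pass:
ES_Calibration = 0; EF_Calibration = 14
ES_Sample prep = 14; EF_Sample prep = 14+11 = 25
ES_Run assay = 14; EF_Run assay = 14+8 = 22
ES_Incubation = 25; EF_Incubation = 25+14 = 39
ES_Imaging = max(EF_Run assay=22, EF_Incubation=39) = 39; EF_Imaging = 39+3 = 42
Expected project duration μ = 42 hours. Critical path: Calibration → Sample prep → Incubation → Imaging.

Backward pass:
LF_Imaging = 42; LS_Imaging = 42−3 = 39
LF_Incubation = LS_Imaging = 39; LS_Incubation = 39−14 = 25
LF_Run assay = LS_Imaging = 39; LS_Run assay = 39−8 = 31
LF_Sample prep = LS_Incubation = 25; LS_Sample prep = 25−11 = 14
LF_Calibration = min(LS_Sample prep=14, LS_Run assay=31) = 14; LS_Calibration = 14−14 = 0
Slack_Run assay = LS_Run assay − ES_Run assay = 31 − 14 = 17

17 hours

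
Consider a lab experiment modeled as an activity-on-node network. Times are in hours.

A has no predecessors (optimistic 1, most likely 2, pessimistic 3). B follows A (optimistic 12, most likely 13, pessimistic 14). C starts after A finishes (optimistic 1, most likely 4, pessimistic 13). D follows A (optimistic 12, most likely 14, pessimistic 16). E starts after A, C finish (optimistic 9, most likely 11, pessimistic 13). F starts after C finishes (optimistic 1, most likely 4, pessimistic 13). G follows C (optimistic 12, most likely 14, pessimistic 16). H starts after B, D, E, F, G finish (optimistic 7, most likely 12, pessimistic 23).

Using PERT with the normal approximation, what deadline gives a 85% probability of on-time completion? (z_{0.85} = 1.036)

te_A = (1 + 4·2 + 3)/6 = 12/6 = 2; σ²_A = ((3−1)/6)² = 0.111
te_B = (12 + 4·13 + 14)/6 = 78/6 = 13; σ²_B = ((14−12)/6)² = 0.111
te_C = (1 + 4·4 + 13)/6 = 30/6 = 5; σ²_C = ((13−1)/6)² = 4.000
te_D = (12 + 4·14 + 16)/6 = 84/6 = 14; σ²_D = ((16−12)/6)² = 0.444
te_E = (9 + 4·11 + 13)/6 = 66/6 = 11; σ²_E = ((13−9)/6)² = 0.444
te_F = (1 + 4·4 + 13)/6 = 30/6 = 5; σ²_F = ((13−1)/6)² = 4.000
te_G = (12 + 4·14 + 16)/6 = 84/6 = 14; σ²_G = ((16−12)/6)² = 0.444
te_H = (7 + 4·12 + 23)/6 = 78/6 = 13; σ²_H = ((23−7)/6)² = 7.111

Forward pass:
ES_A = 0; EF_A = 2
ES_B = 2; EF_B = 2+13 = 15
ES_C = 2; EF_C = 2+5 = 7
ES_D = 2; EF_D = 2+14 = 16
ES_E = max(EF_A=2, EF_C=7) = 7; EF_E = 7+11 = 18
ES_F = 7; EF_F = 7+5 = 12
ES_G = 7; EF_G = 7+14 = 21
ES_H = max(EF_B=15, EF_D=16, EF_E=18, EF_F=12, EF_G=21) = 21; EF_H = 21+13 = 34
Expected project duration μ = 34 hours. Critical path: A → C → G → H.

Variance along critical path = 0.111 + 4.000 + 0.444 + 7.111 = 11.667; σ = 3.416 hours.
D = μ + z·σ = 34 + 1.036·3.416 = 37.5 hours

37.5 hours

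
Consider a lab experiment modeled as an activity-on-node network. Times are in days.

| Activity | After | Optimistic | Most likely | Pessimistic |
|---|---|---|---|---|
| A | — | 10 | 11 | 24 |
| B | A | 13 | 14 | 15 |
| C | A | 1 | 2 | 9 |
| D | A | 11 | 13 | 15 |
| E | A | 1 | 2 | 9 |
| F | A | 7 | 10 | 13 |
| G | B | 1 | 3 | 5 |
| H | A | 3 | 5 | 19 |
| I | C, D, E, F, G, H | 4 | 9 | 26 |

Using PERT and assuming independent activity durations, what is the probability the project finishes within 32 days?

te_A = (10 + 4·11 + 24)/6 = 78/6 = 13; σ²_A = ((24−10)/6)² = 5.444
te_B = (13 + 4·14 + 15)/6 = 84/6 = 14; σ²_B = ((15−13)/6)² = 0.111
te_C = (1 + 4·2 + 9)/6 = 18/6 = 3; σ²_C = ((9−1)/6)² = 1.778
te_D = (11 + 4·13 + 15)/6 = 78/6 = 13; σ²_D = ((15−11)/6)² = 0.444
te_E = (1 + 4·2 + 9)/6 = 18/6 = 3; σ²_E = ((9−1)/6)² = 1.778
te_F = (7 + 4·10 + 13)/6 = 60/6 = 10; σ²_F = ((13−7)/6)² = 1.000
te_G = (1 + 4·3 + 5)/6 = 18/6 = 3; σ²_G = ((5−1)/6)² = 0.444
te_H = (3 + 4·5 + 19)/6 = 42/6 = 7; σ²_H = ((19−3)/6)² = 7.111
te_I = (4 + 4·9 + 26)/6 = 66/6 = 11; σ²_I = ((26−4)/6)² = 13.444

Forward pass:
ES_A = 0; EF_A = 13
ES_B = 13; EF_B = 13+14 = 27
ES_C = 13; EF_C = 13+3 = 16
ES_D = 13; EF_D = 13+13 = 26
ES_E = 13; EF_E = 13+3 = 16
ES_F = 13; EF_F = 13+10 = 23
ES_G = 27; EF_G = 27+3 = 30
ES_H = 13; EF_H = 13+7 = 20
ES_I = max(EF_C=16, EF_D=26, EF_E=16, EF_F=23, EF_G=30, EF_H=20) = 30; EF_I = 30+11 = 41
Expected project duration μ = 41 days. Critical path: A → B → G → I.

Variance along critical path = 5.444 + 0.111 + 0.444 + 13.444 = 19.444; σ = √19.444 = 4.410 days.
Z = (32 − 41) / 4.410 = -2.041
P(T ≤ 32) = Φ(-2.041) ≈ 0.021

0.021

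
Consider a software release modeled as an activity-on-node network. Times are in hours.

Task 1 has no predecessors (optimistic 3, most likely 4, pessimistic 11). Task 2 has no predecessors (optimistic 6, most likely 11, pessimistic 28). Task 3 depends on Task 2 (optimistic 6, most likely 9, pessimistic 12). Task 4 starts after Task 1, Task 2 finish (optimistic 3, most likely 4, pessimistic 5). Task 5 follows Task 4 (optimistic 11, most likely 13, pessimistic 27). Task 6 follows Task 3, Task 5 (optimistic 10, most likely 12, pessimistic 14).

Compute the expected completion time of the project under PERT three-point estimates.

44 hours

te_Task 1 = (3 + 4·4 + 11)/6 = 30/6 = 5
te_Task 2 = (6 + 4·11 + 28)/6 = 78/6 = 13
te_Task 3 = (6 + 4·9 + 12)/6 = 54/6 = 9
te_Task 4 = (3 + 4·4 + 5)/6 = 24/6 = 4
te_Task 5 = (11 + 4·13 + 27)/6 = 90/6 = 15
te_Task 6 = (10 + 4·12 + 14)/6 = 72/6 = 12

Forward pass:
ES_Task 1 = 0; EF_Task 1 = 5
ES_Task 2 = 0; EF_Task 2 = 13
ES_Task 3 = 13; EF_Task 3 = 13+9 = 22
ES_Task 4 = max(EF_Task 1=5, EF_Task 2=13) = 13; EF_Task 4 = 13+4 = 17
ES_Task 5 = 17; EF_Task 5 = 17+15 = 32
ES_Task 6 = max(EF_Task 3=22, EF_Task 5=32) = 32; EF_Task 6 = 32+12 = 44
Expected project duration μ = 44 hours. Critical path: Task 2 → Task 4 → Task 5 → Task 6.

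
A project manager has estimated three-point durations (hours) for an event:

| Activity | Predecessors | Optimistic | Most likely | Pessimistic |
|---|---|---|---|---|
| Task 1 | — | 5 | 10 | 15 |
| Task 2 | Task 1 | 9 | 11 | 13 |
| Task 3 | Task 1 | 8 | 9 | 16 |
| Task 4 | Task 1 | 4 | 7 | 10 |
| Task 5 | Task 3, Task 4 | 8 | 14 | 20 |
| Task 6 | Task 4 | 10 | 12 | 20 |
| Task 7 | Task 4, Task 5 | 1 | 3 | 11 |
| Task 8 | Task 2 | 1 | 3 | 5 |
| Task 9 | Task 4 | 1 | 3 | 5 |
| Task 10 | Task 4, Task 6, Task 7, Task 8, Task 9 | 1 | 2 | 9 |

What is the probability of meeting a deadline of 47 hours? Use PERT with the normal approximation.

0.951

te_Task 1 = (5 + 4·10 + 15)/6 = 60/6 = 10; σ²_Task 1 = ((15−5)/6)² = 2.778
te_Task 2 = (9 + 4·11 + 13)/6 = 66/6 = 11; σ²_Task 2 = ((13−9)/6)² = 0.444
te_Task 3 = (8 + 4·9 + 16)/6 = 60/6 = 10; σ²_Task 3 = ((16−8)/6)² = 1.778
te_Task 4 = (4 + 4·7 + 10)/6 = 42/6 = 7; σ²_Task 4 = ((10−4)/6)² = 1.000
te_Task 5 = (8 + 4·14 + 20)/6 = 84/6 = 14; σ²_Task 5 = ((20−8)/6)² = 4.000
te_Task 6 = (10 + 4·12 + 20)/6 = 78/6 = 13; σ²_Task 6 = ((20−10)/6)² = 2.778
te_Task 7 = (1 + 4·3 + 11)/6 = 24/6 = 4; σ²_Task 7 = ((11−1)/6)² = 2.778
te_Task 8 = (1 + 4·3 + 5)/6 = 18/6 = 3; σ²_Task 8 = ((5−1)/6)² = 0.444
te_Task 9 = (1 + 4·3 + 5)/6 = 18/6 = 3; σ²_Task 9 = ((5−1)/6)² = 0.444
te_Task 10 = (1 + 4·2 + 9)/6 = 18/6 = 3; σ²_Task 10 = ((9−1)/6)² = 1.778

Forward pass:
ES_Task 1 = 0; EF_Task 1 = 10
ES_Task 2 = 10; EF_Task 2 = 10+11 = 21
ES_Task 3 = 10; EF_Task 3 = 10+10 = 20
ES_Task 4 = 10; EF_Task 4 = 10+7 = 17
ES_Task 5 = max(EF_Task 3=20, EF_Task 4=17) = 20; EF_Task 5 = 20+14 = 34
ES_Task 6 = 17; EF_Task 6 = 17+13 = 30
ES_Task 7 = max(EF_Task 4=17, EF_Task 5=34) = 34; EF_Task 7 = 34+4 = 38
ES_Task 8 = 21; EF_Task 8 = 21+3 = 24
ES_Task 9 = 17; EF_Task 9 = 17+3 = 20
ES_Task 10 = max(EF_Task 4=17, EF_Task 6=30, EF_Task 7=38, EF_Task 8=24, EF_Task 9=20) = 38; EF_Task 10 = 38+3 = 41
Expected project duration μ = 41 hours. Critical path: Task 1 → Task 3 → Task 5 → Task 7 → Task 10.

Variance along critical path = 2.778 + 1.778 + 4.000 + 2.778 + 1.778 = 13.111; σ = √13.111 = 3.621 hours.
Z = (47 − 41) / 3.621 = 1.657
P(T ≤ 47) = Φ(1.657) ≈ 0.951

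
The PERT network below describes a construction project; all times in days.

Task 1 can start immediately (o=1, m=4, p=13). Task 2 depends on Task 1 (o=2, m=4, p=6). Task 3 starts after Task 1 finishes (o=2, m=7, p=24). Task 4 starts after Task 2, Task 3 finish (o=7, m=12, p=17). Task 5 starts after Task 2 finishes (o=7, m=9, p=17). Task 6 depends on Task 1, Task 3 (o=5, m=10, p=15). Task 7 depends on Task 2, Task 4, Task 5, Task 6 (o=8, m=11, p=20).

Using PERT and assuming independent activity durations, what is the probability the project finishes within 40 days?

0.658

te_Task 1 = (1 + 4·4 + 13)/6 = 30/6 = 5; σ²_Task 1 = ((13−1)/6)² = 4.000
te_Task 2 = (2 + 4·4 + 6)/6 = 24/6 = 4; σ²_Task 2 = ((6−2)/6)² = 0.444
te_Task 3 = (2 + 4·7 + 24)/6 = 54/6 = 9; σ²_Task 3 = ((24−2)/6)² = 13.444
te_Task 4 = (7 + 4·12 + 17)/6 = 72/6 = 12; σ²_Task 4 = ((17−7)/6)² = 2.778
te_Task 5 = (7 + 4·9 + 17)/6 = 60/6 = 10; σ²_Task 5 = ((17−7)/6)² = 2.778
te_Task 6 = (5 + 4·10 + 15)/6 = 60/6 = 10; σ²_Task 6 = ((15−5)/6)² = 2.778
te_Task 7 = (8 + 4·11 + 20)/6 = 72/6 = 12; σ²_Task 7 = ((20−8)/6)² = 4.000

Forward pass:
ES_Task 1 = 0; EF_Task 1 = 5
ES_Task 2 = 5; EF_Task 2 = 5+4 = 9
ES_Task 3 = 5; EF_Task 3 = 5+9 = 14
ES_Task 4 = max(EF_Task 2=9, EF_Task 3=14) = 14; EF_Task 4 = 14+12 = 26
ES_Task 5 = 9; EF_Task 5 = 9+10 = 19
ES_Task 6 = max(EF_Task 1=5, EF_Task 3=14) = 14; EF_Task 6 = 14+10 = 24
ES_Task 7 = max(EF_Task 2=9, EF_Task 4=26, EF_Task 5=19, EF_Task 6=24) = 26; EF_Task 7 = 26+12 = 38
Expected project duration μ = 38 days. Critical path: Task 1 → Task 3 → Task 4 → Task 7.

Variance along critical path = 4.000 + 13.444 + 2.778 + 4.000 = 24.222; σ = √24.222 = 4.922 days.
Z = (40 − 38) / 4.922 = 0.406
P(T ≤ 40) = Φ(0.406) ≈ 0.658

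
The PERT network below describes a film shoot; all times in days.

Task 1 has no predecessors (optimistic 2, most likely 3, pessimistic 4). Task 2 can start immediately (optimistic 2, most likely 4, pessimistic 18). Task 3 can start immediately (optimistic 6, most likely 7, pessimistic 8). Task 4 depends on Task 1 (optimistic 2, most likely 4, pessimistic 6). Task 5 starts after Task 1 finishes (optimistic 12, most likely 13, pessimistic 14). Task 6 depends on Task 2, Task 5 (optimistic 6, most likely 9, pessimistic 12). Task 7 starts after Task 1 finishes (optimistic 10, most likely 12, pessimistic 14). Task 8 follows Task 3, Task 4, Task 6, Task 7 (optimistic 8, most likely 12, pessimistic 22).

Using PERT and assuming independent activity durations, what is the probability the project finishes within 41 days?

te_Task 1 = (2 + 4·3 + 4)/6 = 18/6 = 3; σ²_Task 1 = ((4−2)/6)² = 0.111
te_Task 2 = (2 + 4·4 + 18)/6 = 36/6 = 6; σ²_Task 2 = ((18−2)/6)² = 7.111
te_Task 3 = (6 + 4·7 + 8)/6 = 42/6 = 7; σ²_Task 3 = ((8−6)/6)² = 0.111
te_Task 4 = (2 + 4·4 + 6)/6 = 24/6 = 4; σ²_Task 4 = ((6−2)/6)² = 0.444
te_Task 5 = (12 + 4·13 + 14)/6 = 78/6 = 13; σ²_Task 5 = ((14−12)/6)² = 0.111
te_Task 6 = (6 + 4·9 + 12)/6 = 54/6 = 9; σ²_Task 6 = ((12−6)/6)² = 1.000
te_Task 7 = (10 + 4·12 + 14)/6 = 72/6 = 12; σ²_Task 7 = ((14−10)/6)² = 0.444
te_Task 8 = (8 + 4·12 + 22)/6 = 78/6 = 13; σ²_Task 8 = ((22−8)/6)² = 5.444

Forward pass:
ES_Task 1 = 0; EF_Task 1 = 3
ES_Task 2 = 0; EF_Task 2 = 6
ES_Task 3 = 0; EF_Task 3 = 7
ES_Task 4 = 3; EF_Task 4 = 3+4 = 7
ES_Task 5 = 3; EF_Task 5 = 3+13 = 16
ES_Task 6 = max(EF_Task 2=6, EF_Task 5=16) = 16; EF_Task 6 = 16+9 = 25
ES_Task 7 = 3; EF_Task 7 = 3+12 = 15
ES_Task 8 = max(EF_Task 3=7, EF_Task 4=7, EF_Task 6=25, EF_Task 7=15) = 25; EF_Task 8 = 25+13 = 38
Expected project duration μ = 38 days. Critical path: Task 1 → Task 5 → Task 6 → Task 8.

Variance along critical path = 0.111 + 0.111 + 1.000 + 5.444 = 6.667; σ = √6.667 = 2.582 days.
Z = (41 − 38) / 2.582 = 1.162
P(T ≤ 41) = Φ(1.162) ≈ 0.877

0.877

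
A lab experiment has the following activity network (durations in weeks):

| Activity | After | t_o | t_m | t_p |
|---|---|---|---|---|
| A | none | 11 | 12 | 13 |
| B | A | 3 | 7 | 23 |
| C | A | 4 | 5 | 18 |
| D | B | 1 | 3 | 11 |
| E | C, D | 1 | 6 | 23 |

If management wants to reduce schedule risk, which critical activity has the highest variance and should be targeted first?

E

te_A = (11 + 4·12 + 13)/6 = 72/6 = 12; σ²_A = ((13−11)/6)² = 0.111
te_B = (3 + 4·7 + 23)/6 = 54/6 = 9; σ²_B = ((23−3)/6)² = 11.111
te_C = (4 + 4·5 + 18)/6 = 42/6 = 7; σ²_C = ((18−4)/6)² = 5.444
te_D = (1 + 4·3 + 11)/6 = 24/6 = 4; σ²_D = ((11−1)/6)² = 2.778
te_E = (1 + 4·6 + 23)/6 = 48/6 = 8; σ²_E = ((23−1)/6)² = 13.444

Forward pass:
ES_A = 0; EF_A = 12
ES_B = 12; EF_B = 12+9 = 21
ES_C = 12; EF_C = 12+7 = 19
ES_D = 21; EF_D = 21+4 = 25
ES_E = max(EF_C=19, EF_D=25) = 25; EF_E = 25+8 = 33
Expected project duration μ = 33 weeks. Critical path: A → B → D → E.

Variances on critical path: σ²_A=0.111, σ²_B=11.111, σ²_D=2.778, σ²_E=13.444.
Largest is σ²_E = 13.444.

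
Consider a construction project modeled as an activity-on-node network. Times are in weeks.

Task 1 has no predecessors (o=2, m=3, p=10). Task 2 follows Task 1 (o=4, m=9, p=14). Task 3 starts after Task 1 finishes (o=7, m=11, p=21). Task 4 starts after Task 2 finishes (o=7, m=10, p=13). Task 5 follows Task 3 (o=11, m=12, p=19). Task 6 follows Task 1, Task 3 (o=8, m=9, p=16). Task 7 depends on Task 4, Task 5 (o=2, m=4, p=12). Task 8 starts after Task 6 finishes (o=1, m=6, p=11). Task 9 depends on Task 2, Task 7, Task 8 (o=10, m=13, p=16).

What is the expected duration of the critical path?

te_Task 1 = (2 + 4·3 + 10)/6 = 24/6 = 4
te_Task 2 = (4 + 4·9 + 14)/6 = 54/6 = 9
te_Task 3 = (7 + 4·11 + 21)/6 = 72/6 = 12
te_Task 4 = (7 + 4·10 + 13)/6 = 60/6 = 10
te_Task 5 = (11 + 4·12 + 19)/6 = 78/6 = 13
te_Task 6 = (8 + 4·9 + 16)/6 = 60/6 = 10
te_Task 7 = (2 + 4·4 + 12)/6 = 30/6 = 5
te_Task 8 = (1 + 4·6 + 11)/6 = 36/6 = 6
te_Task 9 = (10 + 4·13 + 16)/6 = 78/6 = 13

Forward pass:
ES_Task 1 = 0; EF_Task 1 = 4
ES_Task 2 = 4; EF_Task 2 = 4+9 = 13
ES_Task 3 = 4; EF_Task 3 = 4+12 = 16
ES_Task 4 = 13; EF_Task 4 = 13+10 = 23
ES_Task 5 = 16; EF_Task 5 = 16+13 = 29
ES_Task 6 = max(EF_Task 1=4, EF_Task 3=16) = 16; EF_Task 6 = 16+10 = 26
ES_Task 7 = max(EF_Task 4=23, EF_Task 5=29) = 29; EF_Task 7 = 29+5 = 34
ES_Task 8 = 26; EF_Task 8 = 26+6 = 32
ES_Task 9 = max(EF_Task 2=13, EF_Task 7=34, EF_Task 8=32) = 34; EF_Task 9 = 34+13 = 47
Expected project duration μ = 47 weeks. Critical path: Task 1 → Task 3 → Task 5 → Task 7 → Task 9.

47 weeks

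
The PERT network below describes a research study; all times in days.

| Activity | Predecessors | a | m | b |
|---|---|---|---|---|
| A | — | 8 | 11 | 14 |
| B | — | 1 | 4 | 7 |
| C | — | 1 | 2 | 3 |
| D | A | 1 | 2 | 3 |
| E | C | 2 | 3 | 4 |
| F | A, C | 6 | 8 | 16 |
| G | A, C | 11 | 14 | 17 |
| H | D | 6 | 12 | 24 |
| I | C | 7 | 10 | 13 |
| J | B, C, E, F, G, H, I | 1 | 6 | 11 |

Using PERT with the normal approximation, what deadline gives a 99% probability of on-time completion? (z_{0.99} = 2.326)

40.4 days

te_A = (8 + 4·11 + 14)/6 = 66/6 = 11; σ²_A = ((14−8)/6)² = 1.000
te_B = (1 + 4·4 + 7)/6 = 24/6 = 4; σ²_B = ((7−1)/6)² = 1.000
te_C = (1 + 4·2 + 3)/6 = 12/6 = 2; σ²_C = ((3−1)/6)² = 0.111
te_D = (1 + 4·2 + 3)/6 = 12/6 = 2; σ²_D = ((3−1)/6)² = 0.111
te_E = (2 + 4·3 + 4)/6 = 18/6 = 3; σ²_E = ((4−2)/6)² = 0.111
te_F = (6 + 4·8 + 16)/6 = 54/6 = 9; σ²_F = ((16−6)/6)² = 2.778
te_G = (11 + 4·14 + 17)/6 = 84/6 = 14; σ²_G = ((17−11)/6)² = 1.000
te_H = (6 + 4·12 + 24)/6 = 78/6 = 13; σ²_H = ((24−6)/6)² = 9.000
te_I = (7 + 4·10 + 13)/6 = 60/6 = 10; σ²_I = ((13−7)/6)² = 1.000
te_J = (1 + 4·6 + 11)/6 = 36/6 = 6; σ²_J = ((11−1)/6)² = 2.778

Forward pass:
ES_A = 0; EF_A = 11
ES_B = 0; EF_B = 4
ES_C = 0; EF_C = 2
ES_D = 11; EF_D = 11+2 = 13
ES_E = 2; EF_E = 2+3 = 5
ES_F = max(EF_A=11, EF_C=2) = 11; EF_F = 11+9 = 20
ES_G = max(EF_A=11, EF_C=2) = 11; EF_G = 11+14 = 25
ES_H = 13; EF_H = 13+13 = 26
ES_I = 2; EF_I = 2+10 = 12
ES_J = max(EF_B=4, EF_C=2, EF_E=5, EF_F=20, EF_G=25, EF_H=26, EF_I=12) = 26; EF_J = 26+6 = 32
Expected project duration μ = 32 days. Critical path: A → D → H → J.

Variance along critical path = 1.000 + 0.111 + 9.000 + 2.778 = 12.889; σ = 3.590 days.
D = μ + z·σ = 32 + 2.326·3.590 = 40.4 days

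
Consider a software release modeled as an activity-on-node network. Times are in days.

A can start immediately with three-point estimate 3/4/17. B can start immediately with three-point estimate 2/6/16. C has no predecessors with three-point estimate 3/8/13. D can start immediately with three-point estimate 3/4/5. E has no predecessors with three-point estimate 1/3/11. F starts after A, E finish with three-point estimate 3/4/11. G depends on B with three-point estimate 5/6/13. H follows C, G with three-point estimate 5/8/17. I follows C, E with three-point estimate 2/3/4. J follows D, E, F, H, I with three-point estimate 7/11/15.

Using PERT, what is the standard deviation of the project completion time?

3.61 days

te_A = (3 + 4·4 + 17)/6 = 36/6 = 6; σ²_A = ((17−3)/6)² = 5.444
te_B = (2 + 4·6 + 16)/6 = 42/6 = 7; σ²_B = ((16−2)/6)² = 5.444
te_C = (3 + 4·8 + 13)/6 = 48/6 = 8; σ²_C = ((13−3)/6)² = 2.778
te_D = (3 + 4·4 + 5)/6 = 24/6 = 4; σ²_D = ((5−3)/6)² = 0.111
te_E = (1 + 4·3 + 11)/6 = 24/6 = 4; σ²_E = ((11−1)/6)² = 2.778
te_F = (3 + 4·4 + 11)/6 = 30/6 = 5; σ²_F = ((11−3)/6)² = 1.778
te_G = (5 + 4·6 + 13)/6 = 42/6 = 7; σ²_G = ((13−5)/6)² = 1.778
te_H = (5 + 4·8 + 17)/6 = 54/6 = 9; σ²_H = ((17−5)/6)² = 4.000
te_I = (2 + 4·3 + 4)/6 = 18/6 = 3; σ²_I = ((4−2)/6)² = 0.111
te_J = (7 + 4·11 + 15)/6 = 66/6 = 11; σ²_J = ((15−7)/6)² = 1.778

Forward pass:
ES_A = 0; EF_A = 6
ES_B = 0; EF_B = 7
ES_C = 0; EF_C = 8
ES_D = 0; EF_D = 4
ES_E = 0; EF_E = 4
ES_F = max(EF_A=6, EF_E=4) = 6; EF_F = 6+5 = 11
ES_G = 7; EF_G = 7+7 = 14
ES_H = max(EF_C=8, EF_G=14) = 14; EF_H = 14+9 = 23
ES_I = max(EF_C=8, EF_E=4) = 8; EF_I = 8+3 = 11
ES_J = max(EF_D=4, EF_E=4, EF_F=11, EF_H=23, EF_I=11) = 23; EF_J = 23+11 = 34
Expected project duration μ = 34 days. Critical path: B → G → H → J.

Variance along critical path = 5.444 + 1.778 + 4.000 + 1.778 = 13.000
σ = √13.000 = 3.606 days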